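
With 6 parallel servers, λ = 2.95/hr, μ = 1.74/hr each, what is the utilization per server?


ρ = λ/(cμ) = 2.95/(6·1.74) = 2.95/10.44 = 0.2826

Final: 0.2826


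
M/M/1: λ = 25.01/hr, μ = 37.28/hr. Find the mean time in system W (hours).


W = 1/(μ−λ) = 1/(37.28 − 25.01) = 1/12.27 = 0.08150 hr

Final: 0.08150 hr


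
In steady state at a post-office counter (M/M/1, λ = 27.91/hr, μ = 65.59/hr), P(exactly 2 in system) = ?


ρ = 27.91/65.59 = 0.4255
P_n = (1−ρ)·ρ^n = (1 − 0.4255)·0.4255^2 = 0.5745·0.181069 = 0.104020

Final: 0.104020


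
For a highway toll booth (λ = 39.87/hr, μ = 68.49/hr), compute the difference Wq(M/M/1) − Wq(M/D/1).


ρ = 39.87/68.49 = 0.5821
Wq(M/M/1) = ρ/(μ−λ) = 0.5821/28.62 = 0.02034 hr
Wq(M/D/1) = ρ/(2(μ−λ)) = 0.01017 hr
Savings = 0.02034 − 0.01017 = 0.01017 hr

Final: 0.01017 hr


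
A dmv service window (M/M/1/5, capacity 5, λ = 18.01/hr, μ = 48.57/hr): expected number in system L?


ρ = 18.01/48.57 = 0.3708
L = ρ[1 − (K+1)ρ^K + Kρ^(K+1)] / [(1−ρ)(1−ρ^(K+1))]
Numerator: 0.3708·(1 − 6·0.007010 + 5·0.002599) = 0.360028
Denominator: (0.6292)·(0.997401) = 0.627559
L = 0.360028/0.627559 = 0.5737

Final: 0.5737


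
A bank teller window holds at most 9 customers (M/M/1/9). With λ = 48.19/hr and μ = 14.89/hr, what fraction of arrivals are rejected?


ρ = λ/μ = 48.19/14.89 = 3.2364
P_K = (1−ρ)ρ^K/(1−ρ^(K+1)) = (-2.2364·38954.717298)/(1 − 126073.057529)
= -87118.340231/-126072.057529 = 0.691020

Final: 0.691020


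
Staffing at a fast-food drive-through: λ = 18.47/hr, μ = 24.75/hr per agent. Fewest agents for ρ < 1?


Stability requires cμ > λ ⇔ c > λ/μ.
λ/μ = 18.47/24.75 = 0.7463
Minimum integer c = ⌊0.7463⌋ + 1 = 1
Check: 1·24.75 = 24.75 > 18.47, while 0·24.75 = 0.00 ≤ 18.47

Final: 1 servers


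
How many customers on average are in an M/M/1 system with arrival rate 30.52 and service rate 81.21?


ρ = λ/μ = 30.52/81.21 = 0.3758
L = ρ/(1−ρ) = 0.3758/(1 − 0.3758) = 0.3758/0.6242 = 0.6021

Final: 0.6021


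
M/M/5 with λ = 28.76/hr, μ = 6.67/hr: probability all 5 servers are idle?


a = λ/μ = 28.76/6.67 = 4.3118; ρ = a/c = 0.8624
Σ_{k=0}^{4} a^k/k! (terms k=0..4) = 1.00000 + 4.31184 + 9.29600 + 13.36097 + 14.40260 = 42.37141
Tail: a^5/(5!(1−ρ)) = 1490.44254/(120·0.1376) = 90.24375
P₀ = 1/(42.37141 + 90.24375) = 1/132.61516 = 0.007541

Final: 0.007541


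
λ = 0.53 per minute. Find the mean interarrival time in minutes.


Mean interarrival time = 1/λ = 1/0.53 minute = 1.88679 minute
In minutes: 1.88679 × 1 = 1.8868 min

Final: 1.8868 min


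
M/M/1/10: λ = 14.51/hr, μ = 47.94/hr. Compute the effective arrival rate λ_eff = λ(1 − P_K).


ρ = 0.3027; P_K = (1−ρ)ρ^10/(1−ρ^11) = 0.000004499
λ_eff = λ(1 − P_K) = 14.51·(1 − 0.000004499) = 14.51·0.999996 = 14.5099 /hr

Final: 14.5099 /hr


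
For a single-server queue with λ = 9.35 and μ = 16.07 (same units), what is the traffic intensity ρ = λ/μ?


ρ = λ/μ = 9.35/16.07 = 0.5818

Final: 0.5818


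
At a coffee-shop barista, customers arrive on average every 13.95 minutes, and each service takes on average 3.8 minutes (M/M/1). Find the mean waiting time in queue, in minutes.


λ = 60/13.95 = 4.3011 /hr
μ = 60/3.8 = 15.7895 /hr
ρ = λ/μ = 4.3011/15.7895 = 0.2724
Wq = ρ/(μ−λ) = 0.2724/(15.7895−4.3011) = 0.02371 hr
In minutes: 0.02371·60 = 1.423 min

Final: 1.423 min


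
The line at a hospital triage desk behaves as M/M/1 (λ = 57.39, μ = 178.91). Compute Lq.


ρ = 57.39/178.91 = 0.3208
Lq = ρ²/(1−ρ) = 0.1029/0.6792 = 0.1515

Final: 0.1515


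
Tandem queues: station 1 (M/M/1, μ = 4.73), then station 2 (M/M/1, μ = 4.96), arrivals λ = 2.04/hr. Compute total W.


Each node sees arrival rate λ = 2.04/hr (tandem ⇒ throughput preserved).
W₁ = 1/(μ₁−λ) = 1/(4.73−2.04) = 0.37175 hr
W₂ = 1/(μ₂−λ) = 1/(4.96−2.04) = 0.34247 hr
W_total = W₁ + W₂ = 0.37175 + 0.34247 = 0.71421 hr

Final: 0.71421 hr


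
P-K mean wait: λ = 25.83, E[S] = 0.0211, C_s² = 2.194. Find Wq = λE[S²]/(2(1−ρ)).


ρ = λ·E[S] = 25.83·0.0211 = 0.5450
E[S²] = E[S]²(1+C_s²) = 0.0211²·(1+2.194) = 0.001422
Wq = λ·E[S²]/(2(1−ρ)) = 25.83·0.001422/(2·0.4550) = 0.04036 hr

Final: 0.04036 hr


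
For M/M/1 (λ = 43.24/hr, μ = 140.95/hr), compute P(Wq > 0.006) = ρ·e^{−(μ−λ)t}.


ρ = 43.24/140.95 = 0.3068
P(Wq > t) = ρ·e^{−(μ−λ)t} = 0.3068·e^{−0.5863}
= 0.3068·0.556404 = 0.170691

Final: 0.170691


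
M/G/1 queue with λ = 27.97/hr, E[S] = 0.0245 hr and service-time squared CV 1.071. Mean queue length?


ρ = λ·E[S] = 27.97·0.0245 = 0.6853
Lq = ρ²(1+C_s²)/(2(1−ρ)) = 0.4696·(1+1.071)/(2·0.3147)
= 0.4696·2.0710/0.6295 = 1.54498

Final: 1.54498


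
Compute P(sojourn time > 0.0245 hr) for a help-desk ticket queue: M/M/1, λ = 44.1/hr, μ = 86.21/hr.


W ~ Exponential(μ−λ) for M/M/1.
μ − λ = 86.21 − 44.1 = 42.1100
P(W > t) = e^{−(μ−λ)t} = e^{−1.0317} = 0.356402

Final: 0.356402


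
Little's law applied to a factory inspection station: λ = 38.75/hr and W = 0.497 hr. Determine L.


L = λW = 38.75·0.497 = 19.2587

Final: 19.2587


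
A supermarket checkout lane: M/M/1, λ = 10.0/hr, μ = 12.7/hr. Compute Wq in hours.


ρ = 10.0/12.7 = 0.7874
Wq = ρ/(μ−λ) = 0.7874/(12.7 − 10.0) = 0.7874/2.70 = 0.2916 hr

Final: 0.2916 hr


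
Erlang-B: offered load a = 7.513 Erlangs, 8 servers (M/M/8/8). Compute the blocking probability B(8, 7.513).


B(c,a) = (a^c/c!) / Σ_{k=0}^{c} a^k/k!
a^8/8! = 251.759917
Σ terms (k=0..8): 1.00000 + 7.51300 + 28.22258 + 70.67876 + 132.75238 + 199.47373 + 249.77435 + 268.07924 + 251.75992 = 1209.253956
B = 251.759917/1209.253956 = 0.208194

Final: 0.208194


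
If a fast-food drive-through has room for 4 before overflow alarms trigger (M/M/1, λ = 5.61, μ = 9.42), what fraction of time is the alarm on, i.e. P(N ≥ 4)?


ρ = 5.61/9.42 = 0.5955
P(N ≥ n) = ρ^n = 0.5955^4 = 0.125790

Final: 0.125790


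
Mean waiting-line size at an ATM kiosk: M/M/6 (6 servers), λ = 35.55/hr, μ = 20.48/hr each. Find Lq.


a = λ/μ = 1.7358; ρ = a/6 = 0.2893
P₀ = 0.176143
Lq = P₀·a^c·ρ / (c!·(1−ρ)²) = 0.176143·27.35634·0.2893/(720·0.50509)
= 0.003833

Final: 0.003833


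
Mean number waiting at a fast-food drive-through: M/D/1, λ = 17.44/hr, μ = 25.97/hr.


ρ = 17.44/25.97 = 0.6715
M/D/1: Lq = ρ²/(2(1−ρ)) = 0.4510/(2·0.3285) = 0.68650

Final: 0.68650


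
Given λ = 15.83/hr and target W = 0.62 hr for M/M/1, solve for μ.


W = 1/(μ−λ) ⇒ μ − λ = 1/W = 1/0.62 = 1.6129
μ = λ + 1/W = 15.83 + 1.6129 = 17.4429 per hr

Final: 17.4429 /hr


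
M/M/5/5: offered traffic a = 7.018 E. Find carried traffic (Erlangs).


B(5,7.018) = 0.425781 (Erlang-B)
Carried load = a(1 − B) = 7.018·(1 − 0.425781) = 7.018·0.574219 = 4.0299 E

Final: 4.0299 Erlangs


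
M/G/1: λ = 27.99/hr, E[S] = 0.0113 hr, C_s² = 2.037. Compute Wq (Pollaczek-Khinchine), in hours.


ρ = λ·E[S] = 27.99·0.0113 = 0.3163
E[S²] = E[S]²(1+C_s²) = 0.0113²·(1+2.037) = 0.0003878
Wq = λ·E[S²]/(2(1−ρ)) = 27.99·0.0003878/(2·0.6837) = 0.007938 hr

Final: 0.007938 hr


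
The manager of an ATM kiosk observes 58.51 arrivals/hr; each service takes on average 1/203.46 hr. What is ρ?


ρ = λ/μ = 58.51/203.46 = 0.2876

Final: 0.2876


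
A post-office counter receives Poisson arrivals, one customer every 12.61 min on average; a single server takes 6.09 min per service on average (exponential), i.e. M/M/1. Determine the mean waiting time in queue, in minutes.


λ = 60/12.61 = 4.7581 /hr
μ = 60/6.09 = 9.8522 /hr
ρ = λ/μ = 4.7581/9.8522 = 0.4830
Wq = ρ/(μ−λ) = 0.4830/(9.8522−4.7581) = 0.09481 hr
In minutes: 0.09481·60 = 5.688 min

Final: 5.688 min


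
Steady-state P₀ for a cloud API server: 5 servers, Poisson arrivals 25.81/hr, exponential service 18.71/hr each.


a = λ/μ = 25.81/18.71 = 1.3795; ρ = a/c = 0.2759
Σ_{k=0}^{4} a^k/k! (terms k=0..4) = 1.00000 + 1.37948 + 0.95148 + 0.43751 + 0.15088 = 3.91935
Tail: a^5/(5!(1−ρ)) = 4.99541/(120·0.7241) = 0.05749
P₀ = 1/(3.91935 + 0.05749) = 1/3.97684 = 0.251456

Final: 0.251456


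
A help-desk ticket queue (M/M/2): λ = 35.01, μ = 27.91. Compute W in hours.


a = 1.2544; ρ = 0.6272; P₀ = 0.229109
Lq = P₀·a^c·ρ/(c!(1−ρ)²) = 0.81342
Wq = Lq/λ = 0.81342/35.01 = 0.02323 hr
W = Wq + 1/μ = 0.02323 + 0.03583 = 0.05906 hr

Final: 0.05906 hr


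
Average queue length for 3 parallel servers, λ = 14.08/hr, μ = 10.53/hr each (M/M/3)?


a = λ/μ = 1.3371; ρ = a/3 = 0.4457
P₀ = 0.253169
Lq = P₀·a^c·ρ / (c!·(1−ρ)²) = 0.253169·2.39069·0.4457/(6·0.30724)
= 0.14634

Final: 0.14634


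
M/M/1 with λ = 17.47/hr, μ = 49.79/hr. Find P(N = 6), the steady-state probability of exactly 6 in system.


ρ = 17.47/49.79 = 0.3509
P_n = (1−ρ)·ρ^n = (1 − 0.3509)·0.3509^6 = 0.6491·0.001866 = 0.001211

Final: 0.001211


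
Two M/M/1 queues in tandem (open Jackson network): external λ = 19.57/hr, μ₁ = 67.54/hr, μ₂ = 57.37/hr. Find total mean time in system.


Each node sees arrival rate λ = 19.57/hr (tandem ⇒ throughput preserved).
W₁ = 1/(μ₁−λ) = 1/(67.54−19.57) = 0.02085 hr
W₂ = 1/(μ₂−λ) = 1/(57.37−19.57) = 0.02646 hr
W_total = W₁ + W₂ = 0.02085 + 0.02646 = 0.04730 hr

Final: 0.04730 hr


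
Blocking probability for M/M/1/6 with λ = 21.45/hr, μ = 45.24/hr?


ρ = λ/μ = 21.45/45.24 = 0.4741
P_K = (1−ρ)ρ^K/(1−ρ^(K+1)) = (0.5259·0.011361)/(1 − 0.005387)
= 0.005974/0.994613 = 0.006007

Final: 0.006007


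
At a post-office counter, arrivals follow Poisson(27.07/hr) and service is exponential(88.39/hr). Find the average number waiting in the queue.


ρ = 27.07/88.39 = 0.3063
Lq = ρ²/(1−ρ) = 0.09379/0.6937 = 0.1352

Final: 0.1352


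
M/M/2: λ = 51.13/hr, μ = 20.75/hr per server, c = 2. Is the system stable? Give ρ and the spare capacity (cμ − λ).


Total capacity cμ = 2·20.75 = 41.50/hr
ρ = λ/(cμ) = 51.13/41.50 = 1.2320
Stable ⇔ ρ < 1: NO
Spare capacity = cμ − λ = 41.50 − 51.13 = -9.63/hr

Final: ρ = 1.2320; unstable; margin = -9.63/hr


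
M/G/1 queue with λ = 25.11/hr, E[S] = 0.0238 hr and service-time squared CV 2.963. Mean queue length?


ρ = λ·E[S] = 25.11·0.0238 = 0.5976
Lq = ρ²(1+C_s²)/(2(1−ρ)) = 0.3571·(1+2.963)/(2·0.4024)
= 0.3571·3.9630/0.8048 = 1.75874

Final: 1.75874


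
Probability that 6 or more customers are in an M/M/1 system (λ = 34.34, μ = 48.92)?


ρ = 34.34/48.92 = 0.7020
P(N ≥ n) = ρ^n = 0.7020^6 = 0.119642

Final: 0.119642


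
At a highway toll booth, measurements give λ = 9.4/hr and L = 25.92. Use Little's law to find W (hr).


W = L/λ = 25.92/9.4 = 2.7574 hr

Final: 2.7574 hr


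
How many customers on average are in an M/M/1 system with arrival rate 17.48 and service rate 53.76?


ρ = λ/μ = 17.48/53.76 = 0.3251
L = ρ/(1−ρ) = 0.3251/(1 − 0.3251) = 0.3251/0.6749 = 0.4818

Final: 0.4818


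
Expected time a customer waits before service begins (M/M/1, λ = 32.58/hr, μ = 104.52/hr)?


ρ = 32.58/104.52 = 0.3117
Wq = ρ/(μ−λ) = 0.3117/(104.52 − 32.58) = 0.3117/71.94 = 0.004333 hr

Final: 0.004333 hr


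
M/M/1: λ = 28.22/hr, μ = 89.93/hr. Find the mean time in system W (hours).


W = 1/(μ−λ) = 1/(89.93 − 28.22) = 1/61.71 = 0.01620 hr

Final: 0.01620 hr


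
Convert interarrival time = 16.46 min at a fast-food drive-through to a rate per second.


λ = 1/(interarrival time) in consistent units.
1 second = 0.0166667 min, so λ = 0.0166667/16.46 = 0.001013 per second

Final: 0.001013 /sec


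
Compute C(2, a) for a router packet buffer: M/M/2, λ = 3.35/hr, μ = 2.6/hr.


a = λ/μ = 1.2885; ρ = a/2 = 0.6442
P₀ = 0.216374 (from M/M/c formula)
C(c,a) = [a^c/(c!(1−ρ))]·P₀ = [1.66013/(2·0.3558)]·0.216374
= 2.33316·0.216374 = 0.504836

Final: 0.504836


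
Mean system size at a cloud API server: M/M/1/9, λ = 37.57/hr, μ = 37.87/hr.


ρ = 37.57/37.87 = 0.9921
L = ρ[1 − (K+1)ρ^K + Kρ^(K+1)] / [(1−ρ)(1−ρ^(K+1))]
Numerator: 0.9921·(1 − 10·0.930921 + 9·0.923547) = 0.002686
Denominator: (0.007922)·(0.076453) = 0.0006056
L = 0.002686/0.0006056 = 4.4344

Final: 4.4344


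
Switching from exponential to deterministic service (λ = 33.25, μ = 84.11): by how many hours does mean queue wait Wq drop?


ρ = 33.25/84.11 = 0.3953
Wq(M/M/1) = ρ/(μ−λ) = 0.3953/50.86 = 0.007773 hr
Wq(M/D/1) = ρ/(2(μ−λ)) = 0.003886 hr
Savings = 0.007773 − 0.003886 = 0.003886 hr

Final: 0.003886 hr


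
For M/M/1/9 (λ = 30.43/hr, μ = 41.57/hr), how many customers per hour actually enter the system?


ρ = 0.7320; P_K = (1−ρ)ρ^9/(1−ρ^10) = 0.016921
λ_eff = λ(1 − P_K) = 30.43·(1 − 0.016921) = 30.43·0.983079 = 29.9151 /hr

Final: 29.9151 /hr


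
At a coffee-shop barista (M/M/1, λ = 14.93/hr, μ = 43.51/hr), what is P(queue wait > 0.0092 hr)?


ρ = 14.93/43.51 = 0.3431
P(Wq > t) = ρ·e^{−(μ−λ)t} = 0.3431·e^{−0.2629}
= 0.3431·0.768791 = 0.263803

Final: 0.263803


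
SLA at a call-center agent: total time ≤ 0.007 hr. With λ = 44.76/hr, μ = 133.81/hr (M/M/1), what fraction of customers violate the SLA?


W ~ Exponential(μ−λ) for M/M/1.
μ − λ = 133.81 − 44.76 = 89.0500
P(W > t) = e^{−(μ−λ)t} = e^{−0.6234} = 0.536145

Final: 0.536145


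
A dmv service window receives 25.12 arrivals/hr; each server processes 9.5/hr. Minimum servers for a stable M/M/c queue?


Stability requires cμ > λ ⇔ c > λ/μ.
λ/μ = 25.12/9.5 = 2.6442
Minimum integer c = ⌊2.6442⌋ + 1 = 3
Check: 3·9.5 = 28.50 > 25.12, while 2·9.5 = 19.00 ≤ 25.12

Final: 3 servers


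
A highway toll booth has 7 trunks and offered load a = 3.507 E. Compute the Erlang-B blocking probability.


B(c,a) = (a^c/c!) / Σ_{k=0}^{c} a^k/k!
a^7/7! = 1.294553
Σ terms (k=0..7): 1.00000 + 3.50700 + 6.14952 + 7.18879 + 6.30278 + 4.42077 + 2.58394 + 1.29455 = 32.447352
B = 1.294553/32.447352 = 0.039897

Final: 0.039897


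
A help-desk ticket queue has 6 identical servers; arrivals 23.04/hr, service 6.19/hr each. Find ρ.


ρ = λ/(cμ) = 23.04/(6·6.19) = 23.04/37.14 = 0.6204

Final: 0.6204


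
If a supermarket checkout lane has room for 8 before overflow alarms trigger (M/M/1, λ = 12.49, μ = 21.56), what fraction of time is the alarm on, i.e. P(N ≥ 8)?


ρ = 12.49/21.56 = 0.5793
P(N ≥ n) = ρ^n = 0.5793^8 = 0.012686

Final: 0.012686


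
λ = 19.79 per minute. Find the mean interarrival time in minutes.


Mean interarrival time = 1/λ = 1/19.79 minute = 0.05053 minute
In minutes: 0.05053 × 1 = 0.05053 min

Final: 0.05053 min


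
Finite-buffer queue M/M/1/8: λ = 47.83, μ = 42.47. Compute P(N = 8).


ρ = λ/μ = 47.83/42.47 = 1.1262
P_K = (1−ρ)ρ^K/(1−ρ^(K+1)) = (-0.1262·2.587885)/(1 − 2.914493)
= -0.326609/-1.914493 = 0.170598

Final: 0.170598


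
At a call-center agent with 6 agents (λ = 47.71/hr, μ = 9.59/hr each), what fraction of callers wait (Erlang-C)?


a = λ/μ = 4.9750; ρ = a/6 = 0.8292
P₀ = 0.004694 (from M/M/c formula)
C(c,a) = [a^c/(c!(1−ρ))]·P₀ = [15161.59377/(720·0.1708)]·0.004694
= 123.26186·0.004694 = 0.578546

Final: 0.578546


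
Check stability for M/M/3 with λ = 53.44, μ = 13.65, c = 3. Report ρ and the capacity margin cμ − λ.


Total capacity cμ = 3·13.65 = 40.95/hr
ρ = λ/(cμ) = 53.44/40.95 = 1.3050
Stable ⇔ ρ < 1: NO
Spare capacity = cμ − λ = 40.95 − 53.44 = -12.49/hr

Final: ρ = 1.3050; unstable; margin = -12.49/hr


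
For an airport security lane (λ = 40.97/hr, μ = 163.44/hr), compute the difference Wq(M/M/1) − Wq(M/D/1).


ρ = 40.97/163.44 = 0.2507
Wq(M/M/1) = ρ/(μ−λ) = 0.2507/122.47 = 0.002047 hr
Wq(M/D/1) = ρ/(2(μ−λ)) = 0.001023 hr
Savings = 0.002047 − 0.001023 = 0.001023 hr

Final: 0.001023 hr


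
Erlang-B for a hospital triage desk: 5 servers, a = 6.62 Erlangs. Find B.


B(c,a) = (a^c/c!) / Σ_{k=0}^{c} a^k/k!
a^5/5! = 105.951888
Σ terms (k=0..5): 1.00000 + 6.62000 + 21.91220 + 48.35292 + 80.02408 + 105.95189 = 263.861094
B = 105.951888/263.861094 = 0.401544

Final: 0.401544


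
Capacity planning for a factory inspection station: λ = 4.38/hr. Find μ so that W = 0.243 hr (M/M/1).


W = 1/(μ−λ) ⇒ μ − λ = 1/W = 1/0.243 = 4.1152
μ = λ + 1/W = 4.38 + 4.1152 = 8.4952 per hr

Final: 8.4952 /hr


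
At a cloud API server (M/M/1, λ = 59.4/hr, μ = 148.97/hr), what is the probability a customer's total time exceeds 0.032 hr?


W ~ Exponential(μ−λ) for M/M/1.
μ − λ = 148.97 − 59.4 = 89.5700
P(W > t) = e^{−(μ−λ)t} = e^{−2.8662} = 0.056913

Final: 0.056913


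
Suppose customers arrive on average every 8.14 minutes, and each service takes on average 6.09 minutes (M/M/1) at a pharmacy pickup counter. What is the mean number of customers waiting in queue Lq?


λ = 60/8.14 = 7.3710 /hr
μ = 60/6.09 = 9.8522 /hr
ρ = λ/μ = 7.3710/9.8522 = 0.7482
Lq = ρ²/(1−ρ) = 0.5597/0.2518 = 2.2226

Final: 2.2226


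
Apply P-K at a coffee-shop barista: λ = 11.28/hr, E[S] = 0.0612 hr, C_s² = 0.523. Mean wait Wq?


ρ = λ·E[S] = 11.28·0.0612 = 0.6903
E[S²] = E[S]²(1+C_s²) = 0.0612²·(1+0.523) = 0.005704
Wq = λ·E[S²]/(2(1−ρ)) = 11.28·0.005704/(2·0.3097) = 0.10389 hr

Final: 0.10389 hr


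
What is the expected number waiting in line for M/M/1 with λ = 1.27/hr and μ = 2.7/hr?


ρ = 1.27/2.7 = 0.4704
Lq = ρ²/(1−ρ) = 0.2212/0.5296 = 0.4177

Final: 0.4177


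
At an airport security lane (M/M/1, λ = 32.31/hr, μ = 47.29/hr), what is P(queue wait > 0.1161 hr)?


ρ = 32.31/47.29 = 0.6832
P(Wq > t) = ρ·e^{−(μ−λ)t} = 0.6832·e^{−1.7392}
= 0.6832·0.175665 = 0.120020

Final: 0.120020


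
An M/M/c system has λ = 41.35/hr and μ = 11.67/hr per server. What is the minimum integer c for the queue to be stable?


Stability requires cμ > λ ⇔ c > λ/μ.
λ/μ = 41.35/11.67 = 3.5433
Minimum integer c = ⌊3.5433⌋ + 1 = 4
Check: 4·11.67 = 46.68 > 41.35, while 3·11.67 = 35.01 ≤ 41.35

Final: 4 servers


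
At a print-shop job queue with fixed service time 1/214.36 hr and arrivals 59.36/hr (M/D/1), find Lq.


ρ = 59.36/214.36 = 0.2769
M/D/1: Lq = ρ²/(2(1−ρ)) = 0.07668/(2·0.7231) = 0.05303

Final: 0.05303


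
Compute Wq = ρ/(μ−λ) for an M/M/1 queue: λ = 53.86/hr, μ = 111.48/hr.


ρ = 53.86/111.48 = 0.4831
Wq = ρ/(μ−λ) = 0.4831/(111.48 − 53.86) = 0.4831/57.62 = 0.008385 hr

Final: 0.008385 hr


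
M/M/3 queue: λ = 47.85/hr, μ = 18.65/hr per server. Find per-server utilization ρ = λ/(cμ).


ρ = λ/(cμ) = 47.85/(3·18.65) = 47.85/55.95 = 0.8552

Final: 0.8552


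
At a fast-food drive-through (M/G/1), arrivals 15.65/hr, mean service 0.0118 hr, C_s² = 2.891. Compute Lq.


ρ = λ·E[S] = 15.65·0.0118 = 0.1847
Lq = ρ²(1+C_s²)/(2(1−ρ)) = 0.03410·(1+2.891)/(2·0.8153)
= 0.03410·3.8910/1.6307 = 0.08137

Final: 0.08137


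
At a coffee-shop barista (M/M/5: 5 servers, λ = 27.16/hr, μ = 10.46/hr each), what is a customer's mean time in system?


a = 2.5966; ρ = 0.5193; P₀ = 0.072330
Lq = P₀·a^c·ρ/(c!(1−ρ)²) = 0.15989
Wq = Lq/λ = 0.15989/27.16 = 0.005887 hr
W = Wq + 1/μ = 0.005887 + 0.09560 = 0.10149 hr

Final: 0.10149 hr


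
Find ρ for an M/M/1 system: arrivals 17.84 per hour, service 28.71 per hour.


ρ = λ/μ = 17.84/28.71 = 0.6214

Final: 0.6214


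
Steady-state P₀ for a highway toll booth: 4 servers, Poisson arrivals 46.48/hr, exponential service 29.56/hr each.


a = λ/μ = 46.48/29.56 = 1.5724; ρ = a/c = 0.3931
Σ_{k=0}^{3} a^k/k! (terms k=0..3) = 1.00000 + 1.57240 + 1.23621 + 0.64794 = 4.45655
Tail: a^4/(4!(1−ρ)) = 6.11289/(24·0.6069) = 0.41968
P₀ = 1/(4.45655 + 0.41968) = 1/4.87623 = 0.205077

Final: 0.205077


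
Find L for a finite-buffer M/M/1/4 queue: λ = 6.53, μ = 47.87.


ρ = 6.53/47.87 = 0.1364
L = ρ[1 − (K+1)ρ^K + Kρ^(K+1)] / [(1−ρ)(1−ρ^(K+1))]
Numerator: 0.1364·(1 − 5·0.0003463 + 4·0.00004723) = 0.136201
Denominator: (0.8636)·(0.999953) = 0.863548
L = 0.136201/0.863548 = 0.1577

Final: 0.1577


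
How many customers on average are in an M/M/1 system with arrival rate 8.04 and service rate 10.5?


ρ = λ/μ = 8.04/10.5 = 0.7657
L = ρ/(1−ρ) = 0.7657/(1 − 0.7657) = 0.7657/0.2343 = 3.2683

Final: 3.2683


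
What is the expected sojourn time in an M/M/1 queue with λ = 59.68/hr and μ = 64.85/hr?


W = 1/(μ−λ) = 1/(64.85 − 59.68) = 1/5.17 = 0.1934 hr

Final: 0.1934 hr


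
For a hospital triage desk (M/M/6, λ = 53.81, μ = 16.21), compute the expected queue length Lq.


a = λ/μ = 3.3196; ρ = a/6 = 0.5533
P₀ = 0.035082
Lq = P₀·a^c·ρ / (c!·(1−ρ)²) = 0.035082·1338.07317·0.5533/(720·0.19958)
= 0.18074

Final: 0.18074


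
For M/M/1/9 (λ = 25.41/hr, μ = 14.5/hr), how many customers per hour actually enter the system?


ρ = 1.7524; P_K = (1−ρ)ρ^9/(1−ρ^10) = 0.430936
λ_eff = λ(1 − P_K) = 25.41·(1 − 0.430936) = 25.41·0.569064 = 14.4599 /hr

Final: 14.4599 /hr


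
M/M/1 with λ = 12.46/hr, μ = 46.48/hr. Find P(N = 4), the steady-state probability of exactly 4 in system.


ρ = 12.46/46.48 = 0.2681
P_n = (1−ρ)·ρ^n = (1 − 0.2681)·0.2681^4 = 0.7319·0.005164 = 0.003780

Final: 0.003780


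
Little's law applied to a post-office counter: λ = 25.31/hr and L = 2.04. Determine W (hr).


W = L/λ = 2.04/25.31 = 0.08060 hr

Final: 0.08060 hr


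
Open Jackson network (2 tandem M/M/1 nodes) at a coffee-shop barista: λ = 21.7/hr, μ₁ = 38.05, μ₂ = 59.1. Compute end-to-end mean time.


Each node sees arrival rate λ = 21.7/hr (tandem ⇒ throughput preserved).
W₁ = 1/(μ₁−λ) = 1/(38.05−21.7) = 0.06116 hr
W₂ = 1/(μ₂−λ) = 1/(59.1−21.7) = 0.02674 hr
W_total = W₁ + W₂ = 0.06116 + 0.02674 = 0.08790 hr

Final: 0.08790 hr


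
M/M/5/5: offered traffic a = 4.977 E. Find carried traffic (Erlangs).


B(5,4.977) = 0.282999 (Erlang-B)
Carried load = a(1 − B) = 4.977·(1 − 0.282999) = 4.977·0.717001 = 3.5685 E

Final: 3.5685 Erlangs


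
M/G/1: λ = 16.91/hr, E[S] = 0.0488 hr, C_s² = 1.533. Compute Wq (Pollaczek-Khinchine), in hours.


ρ = λ·E[S] = 16.91·0.0488 = 0.8252
E[S²] = E[S]²(1+C_s²) = 0.0488²·(1+1.533) = 0.006032
Wq = λ·E[S²]/(2(1−ρ)) = 16.91·0.006032/(2·0.1748) = 0.29179 hr

Final: 0.29179 hr


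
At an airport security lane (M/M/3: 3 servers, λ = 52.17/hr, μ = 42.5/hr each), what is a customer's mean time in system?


a = 1.2275; ρ = 0.4092; P₀ = 0.285492
Lq = P₀·a^c·ρ/(c!(1−ρ)²) = 0.10317
Wq = Lq/λ = 0.10317/52.17 = 0.001977 hr
W = Wq + 1/μ = 0.001977 + 0.02353 = 0.02551 hr

Final: 0.02551 hr


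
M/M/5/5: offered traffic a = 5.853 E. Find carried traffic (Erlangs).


B(5,5.853) = 0.350013 (Erlang-B)
Carried load = a(1 − B) = 5.853·(1 − 0.350013) = 5.853·0.649987 = 3.8044 E

Final: 3.8044 Erlangs


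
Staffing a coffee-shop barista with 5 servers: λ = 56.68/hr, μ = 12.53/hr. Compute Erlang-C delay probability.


a = λ/μ = 4.5235; ρ = a/5 = 0.9047
P₀ = 0.004667 (from M/M/c formula)
C(c,a) = [a^c/(c!(1−ρ))]·P₀ = [1894.06053/(120·0.09529)]·0.004667
= 165.63776·0.004667 = 0.773047

Final: 0.773047


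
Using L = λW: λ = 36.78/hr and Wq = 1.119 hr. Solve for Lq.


Lq = λWq = 36.78·1.119 = 41.1568

Final: 41.1568


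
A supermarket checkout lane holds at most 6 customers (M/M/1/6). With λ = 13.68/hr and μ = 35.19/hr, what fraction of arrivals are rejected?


ρ = λ/μ = 13.68/35.19 = 0.3887
P_K = (1−ρ)ρ^K/(1−ρ^(K+1)) = (0.6113·0.003451)/(1 − 0.001342)
= 0.002110/0.998658 = 0.002113

Final: 0.002113


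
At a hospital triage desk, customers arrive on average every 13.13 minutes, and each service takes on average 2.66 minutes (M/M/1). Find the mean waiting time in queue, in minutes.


λ = 60/13.13 = 4.5697 /hr
μ = 60/2.66 = 22.5564 /hr
ρ = λ/μ = 4.5697/22.5564 = 0.2026
Wq = ρ/(μ−λ) = 0.2026/(22.5564−4.5697) = 0.01126 hr
In minutes: 0.01126·60 = 0.6758 min

Final: 0.6758 min


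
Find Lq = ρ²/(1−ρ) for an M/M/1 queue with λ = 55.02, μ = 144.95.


ρ = 55.02/144.95 = 0.3796
Lq = ρ²/(1−ρ) = 0.1441/0.6204 = 0.2322

Final: 0.2322


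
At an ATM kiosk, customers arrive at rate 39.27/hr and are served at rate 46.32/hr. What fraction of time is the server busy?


ρ = λ/μ = 39.27/46.32 = 0.8478

Final: 0.8478


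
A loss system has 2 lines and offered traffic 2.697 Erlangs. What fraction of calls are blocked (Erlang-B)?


B(c,a) = (a^c/c!) / Σ_{k=0}^{c} a^k/k!
a^2/2! = 3.636904
Σ terms (k=0..2): 1.00000 + 2.69700 + 3.63690 = 7.333905
B = 3.636904/7.333905 = 0.495903

Final: 0.495903


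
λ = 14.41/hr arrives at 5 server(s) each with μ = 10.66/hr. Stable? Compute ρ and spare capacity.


Total capacity cμ = 5·10.66 = 53.30/hr
ρ = λ/(cμ) = 14.41/53.30 = 0.2704
Stable ⇔ ρ < 1: YES
Spare capacity = cμ − λ = 53.30 − 14.41 = 38.89/hr

Final: ρ = 0.2704; stable; margin = 38.89/hr


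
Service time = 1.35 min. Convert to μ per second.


μ = 1/(service time) in consistent units.
1 second = 0.0166667 min, so μ = 0.0166667/1.35 = 0.01235 per second

Final: 0.01235 /sec


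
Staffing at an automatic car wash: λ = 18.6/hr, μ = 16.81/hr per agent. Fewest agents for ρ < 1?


Stability requires cμ > λ ⇔ c > λ/μ.
λ/μ = 18.6/16.81 = 1.1065
Minimum integer c = ⌊1.1065⌋ + 1 = 2
Check: 2·16.81 = 33.62 > 18.6, while 1·16.81 = 16.81 ≤ 18.6

Final: 2 servers


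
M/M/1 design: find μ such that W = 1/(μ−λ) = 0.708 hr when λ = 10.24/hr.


W = 1/(μ−λ) ⇒ μ − λ = 1/W = 1/0.708 = 1.4124
μ = λ + 1/W = 10.24 + 1.4124 = 11.6524 per hr

Final: 11.6524 /hr


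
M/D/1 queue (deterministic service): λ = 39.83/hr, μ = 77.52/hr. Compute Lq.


ρ = 39.83/77.52 = 0.5138
M/D/1: Lq = ρ²/(2(1−ρ)) = 0.2640/(2·0.4862) = 0.27149

Final: 0.27149


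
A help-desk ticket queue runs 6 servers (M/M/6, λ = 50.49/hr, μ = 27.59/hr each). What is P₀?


a = λ/μ = 50.49/27.59 = 1.8300; ρ = a/c = 0.3050
Σ_{k=0}^{5} a^k/k! (terms k=0..5) = 1.00000 + 1.83001 + 1.67447 + 1.02143 + 0.46731 + 0.17104 = 6.16426
Tail: a^6/(6!(1−ρ)) = 37.55969/(720·0.6950) = 0.07506
P₀ = 1/(6.16426 + 0.07506) = 1/6.23932 = 0.160274

Final: 0.160274


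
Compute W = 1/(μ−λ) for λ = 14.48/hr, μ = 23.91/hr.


W = 1/(μ−λ) = 1/(23.91 − 14.48) = 1/9.43 = 0.1060 hr

Final: 0.1060 hr


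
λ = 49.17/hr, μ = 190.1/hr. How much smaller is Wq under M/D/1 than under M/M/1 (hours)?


ρ = 49.17/190.1 = 0.2587
Wq(M/M/1) = ρ/(μ−λ) = 0.2587/140.93 = 0.001835 hr
Wq(M/D/1) = ρ/(2(μ−λ)) = 0.0009177 hr
Savings = 0.001835 − 0.0009177 = 0.0009177 hr

Final: 0.0009177 hr


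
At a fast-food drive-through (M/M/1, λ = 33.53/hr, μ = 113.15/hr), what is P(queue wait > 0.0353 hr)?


ρ = 33.53/113.15 = 0.2963
P(Wq > t) = ρ·e^{−(μ−λ)t} = 0.2963·e^{−2.8106}
= 0.2963·0.060170 = 0.017830

Final: 0.017830


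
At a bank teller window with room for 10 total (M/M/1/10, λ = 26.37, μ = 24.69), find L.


ρ = 26.37/24.69 = 1.0680
L = ρ[1 − (K+1)ρ^K + Kρ^(K+1)] / [(1−ρ)(1−ρ^(K+1))]
Numerator: 1.0680·(1 − 11·1.931481 + 10·2.062906) = 0.408816
Denominator: (-0.06804)·(-1.062906) = 0.072324
L = 0.408816/0.072324 = 5.6526

Final: 5.6526


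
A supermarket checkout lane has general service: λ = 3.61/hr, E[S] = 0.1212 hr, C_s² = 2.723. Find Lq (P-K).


ρ = λ·E[S] = 3.61·0.1212 = 0.4375
Lq = ρ²(1+C_s²)/(2(1−ρ)) = 0.1914·(1+2.723)/(2·0.5625)
= 0.1914·3.7230/1.1249 = 0.63356

Final: 0.63356


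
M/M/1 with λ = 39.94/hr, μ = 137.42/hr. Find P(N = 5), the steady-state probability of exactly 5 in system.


ρ = 39.94/137.42 = 0.2906
P_n = (1−ρ)·ρ^n = (1 − 0.2906)·0.2906^5 = 0.7094·0.002074 = 0.001471

Final: 0.001471


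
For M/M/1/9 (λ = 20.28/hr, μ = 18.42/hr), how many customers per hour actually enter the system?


ρ = 1.1010; P_K = (1−ρ)ρ^9/(1−ρ^10) = 0.148440
λ_eff = λ(1 − P_K) = 20.28·(1 − 0.148440) = 20.28·0.851560 = 17.2696 /hr

Final: 17.2696 /hr


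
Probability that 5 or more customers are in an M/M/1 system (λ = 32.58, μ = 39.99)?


ρ = 32.58/39.99 = 0.8147
P(N ≥ n) = ρ^n = 0.8147^5 = 0.358921

Final: 0.358921


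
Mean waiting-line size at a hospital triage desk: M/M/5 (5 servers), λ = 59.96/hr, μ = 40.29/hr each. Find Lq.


a = λ/μ = 1.4882; ρ = a/5 = 0.2976
P₀ = 0.225432
Lq = P₀·a^c·ρ / (c!·(1−ρ)²) = 0.225432·7.29998·0.2976/(120·0.49331)
= 0.008274

Final: 0.008274


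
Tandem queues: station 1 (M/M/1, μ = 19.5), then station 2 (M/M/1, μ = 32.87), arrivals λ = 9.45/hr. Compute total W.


Each node sees arrival rate λ = 9.45/hr (tandem ⇒ throughput preserved).
W₁ = 1/(μ₁−λ) = 1/(19.5−9.45) = 0.09950 hr
W₂ = 1/(μ₂−λ) = 1/(32.87−9.45) = 0.04270 hr
W_total = W₁ + W₂ = 0.09950 + 0.04270 = 0.14220 hr

Final: 0.14220 hr


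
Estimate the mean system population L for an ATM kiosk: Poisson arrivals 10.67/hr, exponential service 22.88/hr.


ρ = λ/μ = 10.67/22.88 = 0.4663
L = ρ/(1−ρ) = 0.4663/(1 − 0.4663) = 0.4663/0.5337 = 0.8739

Final: 0.8739


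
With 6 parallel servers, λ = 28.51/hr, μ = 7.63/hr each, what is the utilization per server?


ρ = λ/(cμ) = 28.51/(6·7.63) = 28.51/45.78 = 0.6228

Final: 0.6228


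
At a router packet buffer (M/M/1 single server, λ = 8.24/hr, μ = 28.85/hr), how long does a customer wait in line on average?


ρ = 8.24/28.85 = 0.2856
Wq = ρ/(μ−λ) = 0.2856/(28.85 − 8.24) = 0.2856/20.61 = 0.01386 hr

Final: 0.01386 hr


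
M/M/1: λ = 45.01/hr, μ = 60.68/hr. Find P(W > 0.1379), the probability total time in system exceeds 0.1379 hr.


W ~ Exponential(μ−λ) for M/M/1.
μ − λ = 60.68 − 45.01 = 15.6700
P(W > t) = e^{−(μ−λ)t} = e^{−2.1609} = 0.115222

Final: 0.115222


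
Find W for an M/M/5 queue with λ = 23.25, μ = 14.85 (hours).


a = 1.5657; ρ = 0.3131; P₀ = 0.208531
Lq = P₀·a^c·ρ/(c!(1−ρ)²) = 0.01085
Wq = Lq/λ = 0.01085/23.25 = 0.0004667 hr
W = Wq + 1/μ = 0.0004667 + 0.06734 = 0.06781 hr

Final: 0.06781 hr


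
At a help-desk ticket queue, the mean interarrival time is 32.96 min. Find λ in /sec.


λ = 1/(interarrival time) in consistent units.
1 second = 0.0166667 min, so λ = 0.0166667/32.96 = 0.0005057 per second

Final: 0.0005057 /sec


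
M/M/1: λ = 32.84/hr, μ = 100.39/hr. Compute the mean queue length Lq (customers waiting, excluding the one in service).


ρ = 32.84/100.39 = 0.3271
Lq = ρ²/(1−ρ) = 0.1070/0.6729 = 0.1590

Final: 0.1590


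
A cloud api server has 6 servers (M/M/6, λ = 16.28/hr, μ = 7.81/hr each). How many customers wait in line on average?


a = λ/μ = 2.0845; ρ = a/6 = 0.3474
P₀ = 0.124132
Lq = P₀·a^c·ρ / (c!·(1−ρ)²) = 0.124132·82.03897·0.3474/(720·0.42586)
= 0.01154

Final: 0.01154


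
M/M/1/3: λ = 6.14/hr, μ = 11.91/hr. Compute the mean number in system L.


ρ = 6.14/11.91 = 0.5155
L = ρ[1 − (K+1)ρ^K + Kρ^(K+1)] / [(1−ρ)(1−ρ^(K+1))]
Numerator: 0.5155·(1 − 4·0.137016 + 3·0.070636) = 0.342235
Denominator: (0.4845)·(0.929364) = 0.450246
L = 0.342235/0.450246 = 0.7601

Final: 0.7601


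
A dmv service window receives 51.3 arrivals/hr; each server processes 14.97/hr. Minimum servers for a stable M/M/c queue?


Stability requires cμ > λ ⇔ c > λ/μ.
λ/μ = 51.3/14.97 = 3.4269
Minimum integer c = ⌊3.4269⌋ + 1 = 4
Check: 4·14.97 = 59.88 > 51.3, while 3·14.97 = 44.91 ≤ 51.3

Final: 4 servers


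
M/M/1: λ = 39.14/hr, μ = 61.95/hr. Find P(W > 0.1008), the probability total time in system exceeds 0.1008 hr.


W ~ Exponential(μ−λ) for M/M/1.
μ − λ = 61.95 − 39.14 = 22.8100
P(W > t) = e^{−(μ−λ)t} = e^{−2.2992} = 0.100334

Final: 0.100334


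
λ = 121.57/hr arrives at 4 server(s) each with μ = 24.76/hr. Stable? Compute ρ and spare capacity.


Total capacity cμ = 4·24.76 = 99.04/hr
ρ = λ/(cμ) = 121.57/99.04 = 1.2275
Stable ⇔ ρ < 1: NO
Spare capacity = cμ − λ = 99.04 − 121.57 = -22.53/hr

Final: ρ = 1.2275; unstable; margin = -22.53/hr


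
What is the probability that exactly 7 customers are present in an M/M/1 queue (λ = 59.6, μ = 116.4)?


ρ = 59.6/116.4 = 0.5120
P_n = (1−ρ)·ρ^n = (1 − 0.5120)·0.5120^7 = 0.4880·0.009227 = 0.004502

Final: 0.004502


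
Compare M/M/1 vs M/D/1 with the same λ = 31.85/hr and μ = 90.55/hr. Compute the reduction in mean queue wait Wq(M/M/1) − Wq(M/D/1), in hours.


ρ = 31.85/90.55 = 0.3517
Wq(M/M/1) = ρ/(μ−λ) = 0.3517/58.70 = 0.005992 hr
Wq(M/D/1) = ρ/(2(μ−λ)) = 0.002996 hr
Savings = 0.005992 − 0.002996 = 0.002996 hr

Final: 0.002996 hr


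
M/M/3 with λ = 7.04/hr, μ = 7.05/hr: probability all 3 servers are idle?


a = λ/μ = 7.04/7.05 = 0.9986; ρ = a/c = 0.3329
Σ_{k=0}^{2} a^k/k! (terms k=0..2) = 1.00000 + 0.99858 + 0.49858 = 2.49716
Tail: a^3/(3!(1−ρ)) = 0.99575/(6·0.6671) = 0.24876
P₀ = 1/(2.49716 + 0.24876) = 1/2.74593 = 0.364176

Final: 0.364176


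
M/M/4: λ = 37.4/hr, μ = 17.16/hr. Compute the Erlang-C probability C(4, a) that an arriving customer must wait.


a = λ/μ = 2.1795; ρ = a/4 = 0.5449
P₀ = 0.107000 (from M/M/c formula)
C(c,a) = [a^c/(c!(1−ρ))]·P₀ = [22.56406/(24·0.4551)]·0.107000
= 2.06572·0.107000 = 0.221033

Final: 0.221033


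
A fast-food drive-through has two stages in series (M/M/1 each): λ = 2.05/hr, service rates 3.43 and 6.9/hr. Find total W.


Each node sees arrival rate λ = 2.05/hr (tandem ⇒ throughput preserved).
W₁ = 1/(μ₁−λ) = 1/(3.43−2.05) = 0.72464 hr
W₂ = 1/(μ₂−λ) = 1/(6.9−2.05) = 0.20619 hr
W_total = W₁ + W₂ = 0.72464 + 0.20619 = 0.93082 hr

Final: 0.93082 hr


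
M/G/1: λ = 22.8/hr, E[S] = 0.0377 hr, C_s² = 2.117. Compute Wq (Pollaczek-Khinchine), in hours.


ρ = λ·E[S] = 22.8·0.0377 = 0.8596
E[S²] = E[S]²(1+C_s²) = 0.0377²·(1+2.117) = 0.004430
Wq = λ·E[S²]/(2(1−ρ)) = 22.8·0.004430/(2·0.1404) = 0.35961 hr

Final: 0.35961 hr


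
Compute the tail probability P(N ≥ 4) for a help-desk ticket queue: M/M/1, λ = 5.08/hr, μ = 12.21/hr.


ρ = 5.08/12.21 = 0.4161
P(N ≥ n) = ρ^n = 0.4161^4 = 0.029963

Final: 0.029963


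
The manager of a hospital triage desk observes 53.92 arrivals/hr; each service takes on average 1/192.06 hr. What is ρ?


ρ = λ/μ = 53.92/192.06 = 0.2807

Final: 0.2807


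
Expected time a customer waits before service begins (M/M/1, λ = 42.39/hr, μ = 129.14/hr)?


ρ = 42.39/129.14 = 0.3282
Wq = ρ/(μ−λ) = 0.3282/(129.14 − 42.39) = 0.3282/86.75 = 0.003784 hr

Final: 0.003784 hr


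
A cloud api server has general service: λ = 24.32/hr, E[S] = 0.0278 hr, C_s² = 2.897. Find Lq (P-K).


ρ = λ·E[S] = 24.32·0.0278 = 0.6761
Lq = ρ²(1+C_s²)/(2(1−ρ)) = 0.4571·(1+2.897)/(2·0.3239)
= 0.4571·3.8970/0.6478 = 2.74980

Final: 2.74980


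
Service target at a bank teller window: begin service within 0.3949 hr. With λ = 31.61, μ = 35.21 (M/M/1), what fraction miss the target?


ρ = 31.61/35.21 = 0.8978
P(Wq > t) = ρ·e^{−(μ−λ)t} = 0.8978·e^{−1.4216}
= 0.8978·0.241318 = 0.216645

Final: 0.216645


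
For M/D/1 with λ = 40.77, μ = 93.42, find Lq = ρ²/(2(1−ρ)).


ρ = 40.77/93.42 = 0.4364
M/D/1: Lq = ρ²/(2(1−ρ)) = 0.1905/(2·0.5636) = 0.16897

Final: 0.16897


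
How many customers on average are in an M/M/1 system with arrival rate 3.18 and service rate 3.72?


ρ = λ/μ = 3.18/3.72 = 0.8548
L = ρ/(1−ρ) = 0.8548/(1 − 0.8548) = 0.8548/0.1452 = 5.8889

Final: 5.8889


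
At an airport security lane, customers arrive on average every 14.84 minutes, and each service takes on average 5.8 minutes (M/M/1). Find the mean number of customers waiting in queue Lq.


λ = 60/14.84 = 4.0431 /hr
μ = 60/5.8 = 10.3448 /hr
ρ = λ/μ = 4.0431/10.3448 = 0.3908
Lq = ρ²/(1−ρ) = 0.1528/0.6092 = 0.2508

Final: 0.2508


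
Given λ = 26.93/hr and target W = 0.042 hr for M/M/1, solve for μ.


W = 1/(μ−λ) ⇒ μ − λ = 1/W = 1/0.042 = 23.8095
μ = λ + 1/W = 26.93 + 23.8095 = 50.7395 per hr

Final: 50.7395 /hr


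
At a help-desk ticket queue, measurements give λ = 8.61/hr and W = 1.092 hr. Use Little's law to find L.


L = λW = 8.61·1.092 = 9.4021

Final: 9.4021


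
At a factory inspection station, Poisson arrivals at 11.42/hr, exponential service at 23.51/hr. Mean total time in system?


W = 1/(μ−λ) = 1/(23.51 − 11.42) = 1/12.09 = 0.08271 hr

Final: 0.08271 hr


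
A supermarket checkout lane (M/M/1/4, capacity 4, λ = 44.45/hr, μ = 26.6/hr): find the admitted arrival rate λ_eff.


ρ = 1.6711; P_K = (1−ρ)ρ^4/(1−ρ^5) = 0.434955
λ_eff = λ(1 − P_K) = 44.45·(1 − 0.434955) = 44.45·0.565045 = 25.1162 /hr

Final: 25.1162 /hr


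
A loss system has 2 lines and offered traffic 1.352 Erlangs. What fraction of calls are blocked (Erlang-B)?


B(c,a) = (a^c/c!) / Σ_{k=0}^{c} a^k/k!
a^2/2! = 0.913952
Σ terms (k=0..2): 1.00000 + 1.35200 + 0.91395 = 3.265952
B = 0.913952/3.265952 = 0.279842

Final: 0.279842


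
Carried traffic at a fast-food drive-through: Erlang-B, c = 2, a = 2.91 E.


B(2,2.91) = 0.519895 (Erlang-B)
Carried load = a(1 − B) = 2.91·(1 − 0.519895) = 2.91·0.480105 = 1.3971 E

Final: 1.3971 Erlangs


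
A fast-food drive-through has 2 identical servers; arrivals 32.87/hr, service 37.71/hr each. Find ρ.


ρ = λ/(cμ) = 32.87/(2·37.71) = 32.87/75.42 = 0.4358

Final: 0.4358


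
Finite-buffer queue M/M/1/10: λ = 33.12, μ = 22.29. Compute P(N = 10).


ρ = λ/μ = 33.12/22.29 = 1.4859
P_K = (1−ρ)ρ^K/(1−ρ^(K+1)) = (-0.4859·52.456897)/(1 − 77.944030)
= -25.487133/-76.944030 = 0.331243

Final: 0.331243


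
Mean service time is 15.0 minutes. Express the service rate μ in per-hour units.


μ = 1/(service time) in consistent units.
1 hour = 60 min, so μ = 60/15.0 = 4.0000 per hour

Final: 4.0000 /hr


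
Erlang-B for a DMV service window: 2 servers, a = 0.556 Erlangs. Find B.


B(c,a) = (a^c/c!) / Σ_{k=0}^{c} a^k/k!
a^2/2! = 0.154568
Σ terms (k=0..2): 1.00000 + 0.55600 + 0.15457 = 1.710568
B = 0.154568/1.710568 = 0.090361

Final: 0.090361


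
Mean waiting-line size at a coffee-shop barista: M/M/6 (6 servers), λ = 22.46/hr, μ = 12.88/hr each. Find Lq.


a = λ/μ = 1.7438; ρ = a/6 = 0.2906
P₀ = 0.174745
Lq = P₀·a^c·ρ / (c!·(1−ρ)²) = 0.174745·28.11663·0.2906/(720·0.50320)
= 0.003941

Final: 0.003941


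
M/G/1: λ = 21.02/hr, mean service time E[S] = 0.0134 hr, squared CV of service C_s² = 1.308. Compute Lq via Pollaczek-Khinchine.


ρ = λ·E[S] = 21.02·0.0134 = 0.2817
Lq = ρ²(1+C_s²)/(2(1−ρ)) = 0.07934·(1+1.308)/(2·0.7183)
= 0.07934·2.3080/1.4367 = 0.12745

Final: 0.12745


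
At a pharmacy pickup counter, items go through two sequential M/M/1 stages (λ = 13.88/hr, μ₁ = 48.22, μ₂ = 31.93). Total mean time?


Each node sees arrival rate λ = 13.88/hr (tandem ⇒ throughput preserved).
W₁ = 1/(μ₁−λ) = 1/(48.22−13.88) = 0.02912 hr
W₂ = 1/(μ₂−λ) = 1/(31.93−13.88) = 0.05540 hr
W_total = W₁ + W₂ = 0.02912 + 0.05540 = 0.08452 hr

Final: 0.08452 hr


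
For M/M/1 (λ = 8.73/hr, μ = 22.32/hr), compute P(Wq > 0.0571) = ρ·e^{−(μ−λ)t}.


ρ = 8.73/22.32 = 0.3911
P(Wq > t) = ρ·e^{−(μ−λ)t} = 0.3911·e^{−0.7760}
= 0.3911·0.460248 = 0.180016

Final: 0.180016
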